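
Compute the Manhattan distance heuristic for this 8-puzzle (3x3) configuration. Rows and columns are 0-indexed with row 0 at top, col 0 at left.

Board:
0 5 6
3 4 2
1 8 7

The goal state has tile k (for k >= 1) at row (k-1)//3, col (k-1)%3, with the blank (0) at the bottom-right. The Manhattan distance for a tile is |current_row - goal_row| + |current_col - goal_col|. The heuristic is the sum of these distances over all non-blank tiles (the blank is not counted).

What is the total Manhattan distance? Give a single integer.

Tile 5: (0,1)->(1,1) = 1
Tile 6: (0,2)->(1,2) = 1
Tile 3: (1,0)->(0,2) = 3
Tile 4: (1,1)->(1,0) = 1
Tile 2: (1,2)->(0,1) = 2
Tile 1: (2,0)->(0,0) = 2
Tile 8: (2,1)->(2,1) = 0
Tile 7: (2,2)->(2,0) = 2
Sum: 1 + 1 + 3 + 1 + 2 + 2 + 0 + 2 = 12

Answer: 12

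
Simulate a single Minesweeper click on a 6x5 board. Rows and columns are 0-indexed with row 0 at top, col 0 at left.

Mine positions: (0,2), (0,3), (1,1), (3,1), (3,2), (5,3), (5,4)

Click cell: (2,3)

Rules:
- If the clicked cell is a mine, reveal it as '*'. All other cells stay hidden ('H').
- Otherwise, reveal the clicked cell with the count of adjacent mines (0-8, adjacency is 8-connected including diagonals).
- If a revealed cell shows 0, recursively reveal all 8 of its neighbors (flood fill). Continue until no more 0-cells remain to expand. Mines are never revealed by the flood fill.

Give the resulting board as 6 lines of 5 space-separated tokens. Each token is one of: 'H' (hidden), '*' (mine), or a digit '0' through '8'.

H H H H H
H H H H H
H H H 1 H
H H H H H
H H H H H
H H H H H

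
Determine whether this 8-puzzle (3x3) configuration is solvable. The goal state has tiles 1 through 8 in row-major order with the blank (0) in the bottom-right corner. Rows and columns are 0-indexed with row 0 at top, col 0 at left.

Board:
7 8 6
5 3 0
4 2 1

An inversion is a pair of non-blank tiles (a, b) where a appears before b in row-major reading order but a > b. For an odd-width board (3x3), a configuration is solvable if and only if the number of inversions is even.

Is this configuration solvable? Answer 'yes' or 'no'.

Answer: yes

Derivation:
Inversions (pairs i<j in row-major order where tile[i] > tile[j] > 0): 26
26 is even, so the puzzle is solvable.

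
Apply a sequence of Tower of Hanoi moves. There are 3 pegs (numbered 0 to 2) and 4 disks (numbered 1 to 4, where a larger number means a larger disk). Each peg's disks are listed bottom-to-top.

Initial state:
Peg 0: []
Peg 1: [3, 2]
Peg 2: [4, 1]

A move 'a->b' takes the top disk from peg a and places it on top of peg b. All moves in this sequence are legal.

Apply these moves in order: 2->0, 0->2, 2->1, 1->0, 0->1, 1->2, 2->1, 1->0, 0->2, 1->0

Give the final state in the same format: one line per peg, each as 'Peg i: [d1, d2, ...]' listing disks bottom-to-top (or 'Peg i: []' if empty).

Answer: Peg 0: [2]
Peg 1: [3]
Peg 2: [4, 1]

Derivation:
After move 1 (2->0):
Peg 0: [1]
Peg 1: [3, 2]
Peg 2: [4]

After move 2 (0->2):
Peg 0: []
Peg 1: [3, 2]
Peg 2: [4, 1]

After move 3 (2->1):
Peg 0: []
Peg 1: [3, 2, 1]
Peg 2: [4]

After move 4 (1->0):
Peg 0: [1]
Peg 1: [3, 2]
Peg 2: [4]

After move 5 (0->1):
Peg 0: []
Peg 1: [3, 2, 1]
Peg 2: [4]

After move 6 (1->2):
Peg 0: []
Peg 1: [3, 2]
Peg 2: [4, 1]

After move 7 (2->1):
Peg 0: []
Peg 1: [3, 2, 1]
Peg 2: [4]

After move 8 (1->0):
Peg 0: [1]
Peg 1: [3, 2]
Peg 2: [4]

After move 9 (0->2):
Peg 0: []
Peg 1: [3, 2]
Peg 2: [4, 1]

After move 10 (1->0):
Peg 0: [2]
Peg 1: [3]
Peg 2: [4, 1]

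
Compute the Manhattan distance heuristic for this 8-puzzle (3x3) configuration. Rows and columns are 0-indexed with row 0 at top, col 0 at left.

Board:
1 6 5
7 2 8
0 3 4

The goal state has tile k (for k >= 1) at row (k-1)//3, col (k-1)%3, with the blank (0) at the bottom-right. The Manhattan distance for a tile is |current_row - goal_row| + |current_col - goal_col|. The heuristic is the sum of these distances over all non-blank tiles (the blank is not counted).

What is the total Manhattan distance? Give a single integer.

Tile 1: (0,0)->(0,0) = 0
Tile 6: (0,1)->(1,2) = 2
Tile 5: (0,2)->(1,1) = 2
Tile 7: (1,0)->(2,0) = 1
Tile 2: (1,1)->(0,1) = 1
Tile 8: (1,2)->(2,1) = 2
Tile 3: (2,1)->(0,2) = 3
Tile 4: (2,2)->(1,0) = 3
Sum: 0 + 2 + 2 + 1 + 1 + 2 + 3 + 3 = 14

Answer: 14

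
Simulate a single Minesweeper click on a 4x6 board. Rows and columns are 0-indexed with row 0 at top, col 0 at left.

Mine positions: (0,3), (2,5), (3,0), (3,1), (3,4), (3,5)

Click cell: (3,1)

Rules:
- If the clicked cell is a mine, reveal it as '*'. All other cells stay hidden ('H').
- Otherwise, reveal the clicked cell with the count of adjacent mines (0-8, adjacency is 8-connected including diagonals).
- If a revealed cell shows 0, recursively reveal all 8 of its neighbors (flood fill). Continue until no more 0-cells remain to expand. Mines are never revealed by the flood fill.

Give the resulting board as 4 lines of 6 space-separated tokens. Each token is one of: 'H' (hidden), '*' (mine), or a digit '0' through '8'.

H H H H H H
H H H H H H
H H H H H H
H * H H H H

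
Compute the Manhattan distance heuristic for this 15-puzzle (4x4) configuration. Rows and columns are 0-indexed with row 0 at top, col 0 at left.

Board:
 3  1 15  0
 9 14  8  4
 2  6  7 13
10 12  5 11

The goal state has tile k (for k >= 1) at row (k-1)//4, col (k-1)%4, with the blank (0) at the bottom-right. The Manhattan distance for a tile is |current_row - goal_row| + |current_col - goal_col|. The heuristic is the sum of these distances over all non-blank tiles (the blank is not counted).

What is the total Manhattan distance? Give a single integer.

Tile 3: at (0,0), goal (0,2), distance |0-0|+|0-2| = 2
Tile 1: at (0,1), goal (0,0), distance |0-0|+|1-0| = 1
Tile 15: at (0,2), goal (3,2), distance |0-3|+|2-2| = 3
Tile 9: at (1,0), goal (2,0), distance |1-2|+|0-0| = 1
Tile 14: at (1,1), goal (3,1), distance |1-3|+|1-1| = 2
Tile 8: at (1,2), goal (1,3), distance |1-1|+|2-3| = 1
Tile 4: at (1,3), goal (0,3), distance |1-0|+|3-3| = 1
Tile 2: at (2,0), goal (0,1), distance |2-0|+|0-1| = 3
Tile 6: at (2,1), goal (1,1), distance |2-1|+|1-1| = 1
Tile 7: at (2,2), goal (1,2), distance |2-1|+|2-2| = 1
Tile 13: at (2,3), goal (3,0), distance |2-3|+|3-0| = 4
Tile 10: at (3,0), goal (2,1), distance |3-2|+|0-1| = 2
Tile 12: at (3,1), goal (2,3), distance |3-2|+|1-3| = 3
Tile 5: at (3,2), goal (1,0), distance |3-1|+|2-0| = 4
Tile 11: at (3,3), goal (2,2), distance |3-2|+|3-2| = 2
Sum: 2 + 1 + 3 + 1 + 2 + 1 + 1 + 3 + 1 + 1 + 4 + 2 + 3 + 4 + 2 = 31

Answer: 31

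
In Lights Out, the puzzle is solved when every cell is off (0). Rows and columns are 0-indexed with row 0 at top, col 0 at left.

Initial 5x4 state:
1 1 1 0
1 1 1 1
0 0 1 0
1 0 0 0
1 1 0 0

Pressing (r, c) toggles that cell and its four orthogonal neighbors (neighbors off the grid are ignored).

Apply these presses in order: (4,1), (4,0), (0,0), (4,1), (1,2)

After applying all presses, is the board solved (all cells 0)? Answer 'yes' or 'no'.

Answer: yes

Derivation:
After press 1 at (4,1):
1 1 1 0
1 1 1 1
0 0 1 0
1 1 0 0
0 0 1 0

After press 2 at (4,0):
1 1 1 0
1 1 1 1
0 0 1 0
0 1 0 0
1 1 1 0

After press 3 at (0,0):
0 0 1 0
0 1 1 1
0 0 1 0
0 1 0 0
1 1 1 0

After press 4 at (4,1):
0 0 1 0
0 1 1 1
0 0 1 0
0 0 0 0
0 0 0 0

After press 5 at (1,2):
0 0 0 0
0 0 0 0
0 0 0 0
0 0 0 0
0 0 0 0

Lights still on: 0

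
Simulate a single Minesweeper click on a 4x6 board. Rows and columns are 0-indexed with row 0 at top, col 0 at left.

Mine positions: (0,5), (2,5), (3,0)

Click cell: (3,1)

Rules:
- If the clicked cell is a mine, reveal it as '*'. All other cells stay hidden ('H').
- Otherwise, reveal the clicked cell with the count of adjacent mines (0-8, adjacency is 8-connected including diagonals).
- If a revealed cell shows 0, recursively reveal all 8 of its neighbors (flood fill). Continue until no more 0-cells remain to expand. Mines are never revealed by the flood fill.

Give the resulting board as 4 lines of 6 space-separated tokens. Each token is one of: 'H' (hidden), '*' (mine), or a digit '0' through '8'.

H H H H H H
H H H H H H
H H H H H H
H 1 H H H H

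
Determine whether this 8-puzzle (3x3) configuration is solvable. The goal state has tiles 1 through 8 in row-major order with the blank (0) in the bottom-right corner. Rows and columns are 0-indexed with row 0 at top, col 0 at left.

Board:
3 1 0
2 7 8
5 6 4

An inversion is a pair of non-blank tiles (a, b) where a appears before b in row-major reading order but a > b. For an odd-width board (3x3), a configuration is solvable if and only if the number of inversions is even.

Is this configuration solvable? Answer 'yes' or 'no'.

Answer: yes

Derivation:
Inversions (pairs i<j in row-major order where tile[i] > tile[j] > 0): 10
10 is even, so the puzzle is solvable.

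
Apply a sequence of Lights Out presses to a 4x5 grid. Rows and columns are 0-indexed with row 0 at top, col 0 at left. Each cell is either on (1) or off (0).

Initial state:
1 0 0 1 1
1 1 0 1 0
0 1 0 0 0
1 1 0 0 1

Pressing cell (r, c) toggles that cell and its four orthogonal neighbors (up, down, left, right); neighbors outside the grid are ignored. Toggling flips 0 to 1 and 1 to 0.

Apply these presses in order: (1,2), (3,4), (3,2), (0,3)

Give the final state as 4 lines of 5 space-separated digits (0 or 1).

Answer: 1 0 0 0 0
1 0 1 1 0
0 1 0 0 1
1 0 1 0 0

Derivation:
After press 1 at (1,2):
1 0 1 1 1
1 0 1 0 0
0 1 1 0 0
1 1 0 0 1

After press 2 at (3,4):
1 0 1 1 1
1 0 1 0 0
0 1 1 0 1
1 1 0 1 0

After press 3 at (3,2):
1 0 1 1 1
1 0 1 0 0
0 1 0 0 1
1 0 1 0 0

After press 4 at (0,3):
1 0 0 0 0
1 0 1 1 0
0 1 0 0 1
1 0 1 0 0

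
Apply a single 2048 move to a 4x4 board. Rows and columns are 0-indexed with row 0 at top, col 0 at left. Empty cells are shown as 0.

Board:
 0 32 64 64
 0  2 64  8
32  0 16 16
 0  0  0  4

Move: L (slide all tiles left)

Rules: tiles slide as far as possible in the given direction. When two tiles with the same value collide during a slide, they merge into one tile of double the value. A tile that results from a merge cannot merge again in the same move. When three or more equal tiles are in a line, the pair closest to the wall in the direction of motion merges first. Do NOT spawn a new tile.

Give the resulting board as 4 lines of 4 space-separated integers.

Answer:  32 128   0   0
  2  64   8   0
 32  32   0   0
  4   0   0   0

Derivation:
Slide left:
row 0: [0, 32, 64, 64] -> [32, 128, 0, 0]
row 1: [0, 2, 64, 8] -> [2, 64, 8, 0]
row 2: [32, 0, 16, 16] -> [32, 32, 0, 0]
row 3: [0, 0, 0, 4] -> [4, 0, 0, 0]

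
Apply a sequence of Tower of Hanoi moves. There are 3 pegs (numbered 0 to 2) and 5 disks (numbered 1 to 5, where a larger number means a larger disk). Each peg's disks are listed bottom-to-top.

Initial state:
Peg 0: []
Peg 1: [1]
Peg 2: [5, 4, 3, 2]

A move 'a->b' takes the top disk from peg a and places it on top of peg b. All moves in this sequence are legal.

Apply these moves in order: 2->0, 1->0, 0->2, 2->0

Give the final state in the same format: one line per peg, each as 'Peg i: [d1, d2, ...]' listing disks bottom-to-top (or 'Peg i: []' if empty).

Answer: Peg 0: [2, 1]
Peg 1: []
Peg 2: [5, 4, 3]

Derivation:
After move 1 (2->0):
Peg 0: [2]
Peg 1: [1]
Peg 2: [5, 4, 3]

After move 2 (1->0):
Peg 0: [2, 1]
Peg 1: []
Peg 2: [5, 4, 3]

After move 3 (0->2):
Peg 0: [2]
Peg 1: []
Peg 2: [5, 4, 3, 1]

After move 4 (2->0):
Peg 0: [2, 1]
Peg 1: []
Peg 2: [5, 4, 3]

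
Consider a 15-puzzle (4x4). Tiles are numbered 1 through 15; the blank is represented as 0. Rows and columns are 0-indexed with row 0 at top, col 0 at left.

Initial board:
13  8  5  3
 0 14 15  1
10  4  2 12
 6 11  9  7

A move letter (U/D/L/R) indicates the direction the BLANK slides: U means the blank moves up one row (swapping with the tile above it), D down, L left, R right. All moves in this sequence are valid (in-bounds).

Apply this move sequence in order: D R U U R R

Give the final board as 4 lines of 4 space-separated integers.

Answer: 13  5  3  0
10  8 15  1
 4 14  2 12
 6 11  9  7

Derivation:
After move 1 (D):
13  8  5  3
10 14 15  1
 0  4  2 12
 6 11  9  7

After move 2 (R):
13  8  5  3
10 14 15  1
 4  0  2 12
 6 11  9  7

After move 3 (U):
13  8  5  3
10  0 15  1
 4 14  2 12
 6 11  9  7

After move 4 (U):
13  0  5  3
10  8 15  1
 4 14  2 12
 6 11  9  7

After move 5 (R):
13  5  0  3
10  8 15  1
 4 14  2 12
 6 11  9  7

After move 6 (R):
13  5  3  0
10  8 15  1
 4 14  2 12
 6 11  9  7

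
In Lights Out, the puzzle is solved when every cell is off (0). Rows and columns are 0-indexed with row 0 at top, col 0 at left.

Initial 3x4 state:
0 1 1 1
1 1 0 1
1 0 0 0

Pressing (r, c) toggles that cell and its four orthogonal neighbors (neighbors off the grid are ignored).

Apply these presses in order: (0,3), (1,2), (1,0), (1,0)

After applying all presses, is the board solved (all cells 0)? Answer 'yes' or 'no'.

Answer: no

Derivation:
After press 1 at (0,3):
0 1 0 0
1 1 0 0
1 0 0 0

After press 2 at (1,2):
0 1 1 0
1 0 1 1
1 0 1 0

After press 3 at (1,0):
1 1 1 0
0 1 1 1
0 0 1 0

After press 4 at (1,0):
0 1 1 0
1 0 1 1
1 0 1 0

Lights still on: 7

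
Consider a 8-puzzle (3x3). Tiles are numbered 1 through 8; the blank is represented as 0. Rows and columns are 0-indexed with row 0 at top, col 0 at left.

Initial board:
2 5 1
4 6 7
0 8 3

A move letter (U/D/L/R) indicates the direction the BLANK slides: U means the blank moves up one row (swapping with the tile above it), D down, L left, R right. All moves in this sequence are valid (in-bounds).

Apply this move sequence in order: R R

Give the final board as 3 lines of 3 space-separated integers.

Answer: 2 5 1
4 6 7
8 3 0

Derivation:
After move 1 (R):
2 5 1
4 6 7
8 0 3

After move 2 (R):
2 5 1
4 6 7
8 3 0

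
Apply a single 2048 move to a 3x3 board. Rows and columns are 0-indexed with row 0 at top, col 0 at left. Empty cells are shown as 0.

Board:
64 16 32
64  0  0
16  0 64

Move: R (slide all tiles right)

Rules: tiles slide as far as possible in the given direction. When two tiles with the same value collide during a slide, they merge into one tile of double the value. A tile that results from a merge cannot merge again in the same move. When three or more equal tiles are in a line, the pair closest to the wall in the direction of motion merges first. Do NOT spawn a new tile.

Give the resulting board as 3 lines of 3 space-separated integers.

Slide right:
row 0: [64, 16, 32] -> [64, 16, 32]
row 1: [64, 0, 0] -> [0, 0, 64]
row 2: [16, 0, 64] -> [0, 16, 64]

Answer: 64 16 32
 0  0 64
 0 16 64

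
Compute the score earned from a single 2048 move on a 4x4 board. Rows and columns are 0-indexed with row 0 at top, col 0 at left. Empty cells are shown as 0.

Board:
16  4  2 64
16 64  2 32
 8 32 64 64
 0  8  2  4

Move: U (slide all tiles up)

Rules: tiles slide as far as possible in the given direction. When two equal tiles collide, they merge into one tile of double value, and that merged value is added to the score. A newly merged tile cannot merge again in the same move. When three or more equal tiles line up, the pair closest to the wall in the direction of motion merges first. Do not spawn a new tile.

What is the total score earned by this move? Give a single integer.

Slide up:
col 0: [16, 16, 8, 0] -> [32, 8, 0, 0]  score +32 (running 32)
col 1: [4, 64, 32, 8] -> [4, 64, 32, 8]  score +0 (running 32)
col 2: [2, 2, 64, 2] -> [4, 64, 2, 0]  score +4 (running 36)
col 3: [64, 32, 64, 4] -> [64, 32, 64, 4]  score +0 (running 36)
Board after move:
32  4  4 64
 8 64 64 32
 0 32  2 64
 0  8  0  4

Answer: 36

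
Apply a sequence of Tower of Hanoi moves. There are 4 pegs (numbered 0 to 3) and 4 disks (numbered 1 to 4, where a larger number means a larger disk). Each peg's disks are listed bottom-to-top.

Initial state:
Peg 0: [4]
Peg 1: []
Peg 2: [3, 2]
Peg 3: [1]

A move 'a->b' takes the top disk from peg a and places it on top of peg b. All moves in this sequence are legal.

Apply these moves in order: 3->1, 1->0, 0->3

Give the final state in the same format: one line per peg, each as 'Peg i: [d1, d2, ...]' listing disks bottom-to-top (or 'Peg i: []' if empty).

Answer: Peg 0: [4]
Peg 1: []
Peg 2: [3, 2]
Peg 3: [1]

Derivation:
After move 1 (3->1):
Peg 0: [4]
Peg 1: [1]
Peg 2: [3, 2]
Peg 3: []

After move 2 (1->0):
Peg 0: [4, 1]
Peg 1: []
Peg 2: [3, 2]
Peg 3: []

After move 3 (0->3):
Peg 0: [4]
Peg 1: []
Peg 2: [3, 2]
Peg 3: [1]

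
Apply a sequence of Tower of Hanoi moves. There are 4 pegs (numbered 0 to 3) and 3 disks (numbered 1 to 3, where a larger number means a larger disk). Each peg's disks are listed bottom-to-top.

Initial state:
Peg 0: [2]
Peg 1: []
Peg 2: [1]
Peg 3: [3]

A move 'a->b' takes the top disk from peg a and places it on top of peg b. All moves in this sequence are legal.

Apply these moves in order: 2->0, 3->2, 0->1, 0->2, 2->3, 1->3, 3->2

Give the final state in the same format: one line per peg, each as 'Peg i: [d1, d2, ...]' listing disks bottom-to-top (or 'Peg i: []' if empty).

Answer: Peg 0: []
Peg 1: []
Peg 2: [3, 1]
Peg 3: [2]

Derivation:
After move 1 (2->0):
Peg 0: [2, 1]
Peg 1: []
Peg 2: []
Peg 3: [3]

After move 2 (3->2):
Peg 0: [2, 1]
Peg 1: []
Peg 2: [3]
Peg 3: []

After move 3 (0->1):
Peg 0: [2]
Peg 1: [1]
Peg 2: [3]
Peg 3: []

After move 4 (0->2):
Peg 0: []
Peg 1: [1]
Peg 2: [3, 2]
Peg 3: []

After move 5 (2->3):
Peg 0: []
Peg 1: [1]
Peg 2: [3]
Peg 3: [2]

After move 6 (1->3):
Peg 0: []
Peg 1: []
Peg 2: [3]
Peg 3: [2, 1]

After move 7 (3->2):
Peg 0: []
Peg 1: []
Peg 2: [3, 1]
Peg 3: [2]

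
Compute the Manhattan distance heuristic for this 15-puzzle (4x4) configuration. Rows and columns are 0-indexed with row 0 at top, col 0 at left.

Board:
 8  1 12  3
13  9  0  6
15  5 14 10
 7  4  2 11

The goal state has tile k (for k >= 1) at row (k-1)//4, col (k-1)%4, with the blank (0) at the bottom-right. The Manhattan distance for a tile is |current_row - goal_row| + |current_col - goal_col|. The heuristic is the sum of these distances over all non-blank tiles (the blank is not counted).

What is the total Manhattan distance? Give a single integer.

Answer: 39

Derivation:
Tile 8: (0,0)->(1,3) = 4
Tile 1: (0,1)->(0,0) = 1
Tile 12: (0,2)->(2,3) = 3
Tile 3: (0,3)->(0,2) = 1
Tile 13: (1,0)->(3,0) = 2
Tile 9: (1,1)->(2,0) = 2
Tile 6: (1,3)->(1,1) = 2
Tile 15: (2,0)->(3,2) = 3
Tile 5: (2,1)->(1,0) = 2
Tile 14: (2,2)->(3,1) = 2
Tile 10: (2,3)->(2,1) = 2
Tile 7: (3,0)->(1,2) = 4
Tile 4: (3,1)->(0,3) = 5
Tile 2: (3,2)->(0,1) = 4
Tile 11: (3,3)->(2,2) = 2
Sum: 4 + 1 + 3 + 1 + 2 + 2 + 2 + 3 + 2 + 2 + 2 + 4 + 5 + 4 + 2 = 39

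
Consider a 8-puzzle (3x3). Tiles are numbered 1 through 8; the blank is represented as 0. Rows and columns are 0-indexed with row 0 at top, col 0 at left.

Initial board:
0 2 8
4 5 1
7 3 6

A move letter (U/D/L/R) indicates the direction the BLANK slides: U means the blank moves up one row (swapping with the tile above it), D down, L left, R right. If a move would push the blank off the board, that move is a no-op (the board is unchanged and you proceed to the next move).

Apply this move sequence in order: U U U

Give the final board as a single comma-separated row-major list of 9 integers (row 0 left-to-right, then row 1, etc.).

Answer: 0, 2, 8, 4, 5, 1, 7, 3, 6

Derivation:
After move 1 (U):
0 2 8
4 5 1
7 3 6

After move 2 (U):
0 2 8
4 5 1
7 3 6

After move 3 (U):
0 2 8
4 5 1
7 3 6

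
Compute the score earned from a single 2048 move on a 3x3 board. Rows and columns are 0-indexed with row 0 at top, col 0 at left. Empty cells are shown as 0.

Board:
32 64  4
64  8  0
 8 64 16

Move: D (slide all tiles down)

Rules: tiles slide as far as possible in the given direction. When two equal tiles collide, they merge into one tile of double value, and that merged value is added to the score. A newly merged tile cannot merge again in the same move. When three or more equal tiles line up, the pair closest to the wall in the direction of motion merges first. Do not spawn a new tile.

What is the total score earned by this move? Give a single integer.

Slide down:
col 0: [32, 64, 8] -> [32, 64, 8]  score +0 (running 0)
col 1: [64, 8, 64] -> [64, 8, 64]  score +0 (running 0)
col 2: [4, 0, 16] -> [0, 4, 16]  score +0 (running 0)
Board after move:
32 64  0
64  8  4
 8 64 16

Answer: 0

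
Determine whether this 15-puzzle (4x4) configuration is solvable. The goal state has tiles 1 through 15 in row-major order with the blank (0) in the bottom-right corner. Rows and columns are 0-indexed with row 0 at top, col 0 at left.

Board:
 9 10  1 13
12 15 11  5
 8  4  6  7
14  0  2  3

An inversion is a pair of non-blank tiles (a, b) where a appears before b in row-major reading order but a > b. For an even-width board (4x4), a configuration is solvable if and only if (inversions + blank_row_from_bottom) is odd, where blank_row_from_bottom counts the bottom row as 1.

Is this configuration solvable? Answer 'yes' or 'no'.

Inversions: 65
Blank is in row 3 (0-indexed from top), which is row 1 counting from the bottom (bottom = 1).
65 + 1 = 66, which is even, so the puzzle is not solvable.

Answer: no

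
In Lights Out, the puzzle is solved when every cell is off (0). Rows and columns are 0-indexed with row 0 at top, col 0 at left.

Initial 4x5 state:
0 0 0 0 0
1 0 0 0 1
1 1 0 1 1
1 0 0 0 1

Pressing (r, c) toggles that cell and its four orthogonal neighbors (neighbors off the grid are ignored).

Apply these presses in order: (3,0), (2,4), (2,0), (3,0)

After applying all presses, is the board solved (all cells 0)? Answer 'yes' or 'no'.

After press 1 at (3,0):
0 0 0 0 0
1 0 0 0 1
0 1 0 1 1
0 1 0 0 1

After press 2 at (2,4):
0 0 0 0 0
1 0 0 0 0
0 1 0 0 0
0 1 0 0 0

After press 3 at (2,0):
0 0 0 0 0
0 0 0 0 0
1 0 0 0 0
1 1 0 0 0

After press 4 at (3,0):
0 0 0 0 0
0 0 0 0 0
0 0 0 0 0
0 0 0 0 0

Lights still on: 0

Answer: yes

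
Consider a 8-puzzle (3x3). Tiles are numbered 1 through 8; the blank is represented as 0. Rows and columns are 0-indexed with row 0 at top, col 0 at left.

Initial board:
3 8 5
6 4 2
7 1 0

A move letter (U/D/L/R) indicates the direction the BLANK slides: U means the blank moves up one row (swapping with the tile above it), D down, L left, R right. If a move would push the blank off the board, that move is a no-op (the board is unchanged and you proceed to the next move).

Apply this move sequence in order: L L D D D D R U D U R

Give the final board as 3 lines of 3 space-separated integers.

Answer: 3 8 5
6 2 0
7 4 1

Derivation:
After move 1 (L):
3 8 5
6 4 2
7 0 1

After move 2 (L):
3 8 5
6 4 2
0 7 1

After move 3 (D):
3 8 5
6 4 2
0 7 1

After move 4 (D):
3 8 5
6 4 2
0 7 1

After move 5 (D):
3 8 5
6 4 2
0 7 1

After move 6 (D):
3 8 5
6 4 2
0 7 1

After move 7 (R):
3 8 5
6 4 2
7 0 1

After move 8 (U):
3 8 5
6 0 2
7 4 1

After move 9 (D):
3 8 5
6 4 2
7 0 1

After move 10 (U):
3 8 5
6 0 2
7 4 1

After move 11 (R):
3 8 5
6 2 0
7 4 1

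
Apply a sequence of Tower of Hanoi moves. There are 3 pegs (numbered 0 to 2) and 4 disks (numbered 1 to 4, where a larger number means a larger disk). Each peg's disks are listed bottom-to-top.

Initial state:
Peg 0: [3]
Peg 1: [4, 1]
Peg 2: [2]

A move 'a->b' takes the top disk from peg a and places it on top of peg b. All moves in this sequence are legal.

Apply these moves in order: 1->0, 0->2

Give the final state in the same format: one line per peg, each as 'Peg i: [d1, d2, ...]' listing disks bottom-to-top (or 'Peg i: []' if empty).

Answer: Peg 0: [3]
Peg 1: [4]
Peg 2: [2, 1]

Derivation:
After move 1 (1->0):
Peg 0: [3, 1]
Peg 1: [4]
Peg 2: [2]

After move 2 (0->2):
Peg 0: [3]
Peg 1: [4]
Peg 2: [2, 1]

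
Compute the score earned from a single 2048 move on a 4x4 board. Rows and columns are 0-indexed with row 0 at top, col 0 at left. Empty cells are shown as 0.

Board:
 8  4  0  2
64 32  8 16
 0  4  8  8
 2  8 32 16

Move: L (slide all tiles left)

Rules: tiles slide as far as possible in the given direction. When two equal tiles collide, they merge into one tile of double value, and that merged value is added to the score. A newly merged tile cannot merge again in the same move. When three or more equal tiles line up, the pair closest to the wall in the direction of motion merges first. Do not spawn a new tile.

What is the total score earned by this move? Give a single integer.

Answer: 16

Derivation:
Slide left:
row 0: [8, 4, 0, 2] -> [8, 4, 2, 0]  score +0 (running 0)
row 1: [64, 32, 8, 16] -> [64, 32, 8, 16]  score +0 (running 0)
row 2: [0, 4, 8, 8] -> [4, 16, 0, 0]  score +16 (running 16)
row 3: [2, 8, 32, 16] -> [2, 8, 32, 16]  score +0 (running 16)
Board after move:
 8  4  2  0
64 32  8 16
 4 16  0  0
 2  8 32 16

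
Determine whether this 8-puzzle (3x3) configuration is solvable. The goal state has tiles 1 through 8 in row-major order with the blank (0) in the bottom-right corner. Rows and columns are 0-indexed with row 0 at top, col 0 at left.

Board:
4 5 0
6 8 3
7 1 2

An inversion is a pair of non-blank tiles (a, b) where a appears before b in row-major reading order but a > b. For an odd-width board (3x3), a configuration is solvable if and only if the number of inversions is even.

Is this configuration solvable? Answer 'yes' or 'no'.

Answer: no

Derivation:
Inversions (pairs i<j in row-major order where tile[i] > tile[j] > 0): 17
17 is odd, so the puzzle is not solvable.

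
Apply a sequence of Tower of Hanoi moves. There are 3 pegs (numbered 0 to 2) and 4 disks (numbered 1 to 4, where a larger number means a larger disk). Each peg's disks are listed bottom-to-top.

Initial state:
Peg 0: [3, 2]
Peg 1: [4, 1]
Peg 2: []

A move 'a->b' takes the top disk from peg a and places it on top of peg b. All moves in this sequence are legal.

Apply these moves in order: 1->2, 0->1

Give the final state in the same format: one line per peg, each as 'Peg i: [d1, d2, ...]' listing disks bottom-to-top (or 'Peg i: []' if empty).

Answer: Peg 0: [3]
Peg 1: [4, 2]
Peg 2: [1]

Derivation:
After move 1 (1->2):
Peg 0: [3, 2]
Peg 1: [4]
Peg 2: [1]

After move 2 (0->1):
Peg 0: [3]
Peg 1: [4, 2]
Peg 2: [1]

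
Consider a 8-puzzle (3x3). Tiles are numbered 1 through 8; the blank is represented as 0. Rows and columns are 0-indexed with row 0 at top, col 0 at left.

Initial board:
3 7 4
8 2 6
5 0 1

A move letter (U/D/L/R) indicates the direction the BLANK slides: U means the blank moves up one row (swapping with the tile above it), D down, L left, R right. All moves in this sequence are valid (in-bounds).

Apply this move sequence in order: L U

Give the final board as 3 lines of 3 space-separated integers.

After move 1 (L):
3 7 4
8 2 6
0 5 1

After move 2 (U):
3 7 4
0 2 6
8 5 1

Answer: 3 7 4
0 2 6
8 5 1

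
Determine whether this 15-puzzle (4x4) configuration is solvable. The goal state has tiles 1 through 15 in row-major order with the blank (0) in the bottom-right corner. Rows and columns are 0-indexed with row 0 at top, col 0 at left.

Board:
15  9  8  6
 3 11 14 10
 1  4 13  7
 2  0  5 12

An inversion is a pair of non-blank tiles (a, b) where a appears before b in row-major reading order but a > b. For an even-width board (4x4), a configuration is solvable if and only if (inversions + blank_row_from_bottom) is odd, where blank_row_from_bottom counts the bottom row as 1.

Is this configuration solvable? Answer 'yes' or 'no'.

Inversions: 62
Blank is in row 3 (0-indexed from top), which is row 1 counting from the bottom (bottom = 1).
62 + 1 = 63, which is odd, so the puzzle is solvable.

Answer: yes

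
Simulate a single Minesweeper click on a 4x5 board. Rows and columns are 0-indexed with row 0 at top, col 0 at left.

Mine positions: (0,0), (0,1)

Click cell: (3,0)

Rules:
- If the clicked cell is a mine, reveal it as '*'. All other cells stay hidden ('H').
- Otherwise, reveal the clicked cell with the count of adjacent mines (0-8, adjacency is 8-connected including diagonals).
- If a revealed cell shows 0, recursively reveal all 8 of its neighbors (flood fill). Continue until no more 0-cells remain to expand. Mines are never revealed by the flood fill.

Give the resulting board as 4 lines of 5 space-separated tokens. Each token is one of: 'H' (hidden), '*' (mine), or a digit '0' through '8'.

H H 1 0 0
2 2 1 0 0
0 0 0 0 0
0 0 0 0 0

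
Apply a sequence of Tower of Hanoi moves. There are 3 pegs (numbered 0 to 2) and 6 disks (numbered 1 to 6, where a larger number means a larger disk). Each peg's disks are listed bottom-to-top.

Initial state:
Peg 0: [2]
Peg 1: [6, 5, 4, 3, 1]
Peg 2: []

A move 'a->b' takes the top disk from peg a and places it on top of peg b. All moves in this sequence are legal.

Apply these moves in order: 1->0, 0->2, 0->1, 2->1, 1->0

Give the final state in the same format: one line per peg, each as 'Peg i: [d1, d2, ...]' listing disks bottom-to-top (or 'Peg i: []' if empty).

After move 1 (1->0):
Peg 0: [2, 1]
Peg 1: [6, 5, 4, 3]
Peg 2: []

After move 2 (0->2):
Peg 0: [2]
Peg 1: [6, 5, 4, 3]
Peg 2: [1]

After move 3 (0->1):
Peg 0: []
Peg 1: [6, 5, 4, 3, 2]
Peg 2: [1]

After move 4 (2->1):
Peg 0: []
Peg 1: [6, 5, 4, 3, 2, 1]
Peg 2: []

After move 5 (1->0):
Peg 0: [1]
Peg 1: [6, 5, 4, 3, 2]
Peg 2: []

Answer: Peg 0: [1]
Peg 1: [6, 5, 4, 3, 2]
Peg 2: []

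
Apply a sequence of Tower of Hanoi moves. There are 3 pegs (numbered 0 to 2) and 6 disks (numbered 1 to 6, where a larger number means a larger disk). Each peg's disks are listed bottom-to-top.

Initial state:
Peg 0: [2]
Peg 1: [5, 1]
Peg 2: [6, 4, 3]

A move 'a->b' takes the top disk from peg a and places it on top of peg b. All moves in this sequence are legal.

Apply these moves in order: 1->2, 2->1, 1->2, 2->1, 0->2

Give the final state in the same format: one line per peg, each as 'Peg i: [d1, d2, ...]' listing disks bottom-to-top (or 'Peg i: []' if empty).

After move 1 (1->2):
Peg 0: [2]
Peg 1: [5]
Peg 2: [6, 4, 3, 1]

After move 2 (2->1):
Peg 0: [2]
Peg 1: [5, 1]
Peg 2: [6, 4, 3]

After move 3 (1->2):
Peg 0: [2]
Peg 1: [5]
Peg 2: [6, 4, 3, 1]

After move 4 (2->1):
Peg 0: [2]
Peg 1: [5, 1]
Peg 2: [6, 4, 3]

After move 5 (0->2):
Peg 0: []
Peg 1: [5, 1]
Peg 2: [6, 4, 3, 2]

Answer: Peg 0: []
Peg 1: [5, 1]
Peg 2: [6, 4, 3, 2]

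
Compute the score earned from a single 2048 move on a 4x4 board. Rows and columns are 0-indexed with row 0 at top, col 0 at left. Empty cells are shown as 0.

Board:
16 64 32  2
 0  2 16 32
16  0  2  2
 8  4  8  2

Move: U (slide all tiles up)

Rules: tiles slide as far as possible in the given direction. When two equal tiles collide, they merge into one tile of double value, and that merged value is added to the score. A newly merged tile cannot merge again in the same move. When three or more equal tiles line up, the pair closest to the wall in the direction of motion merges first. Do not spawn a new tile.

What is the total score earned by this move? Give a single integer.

Answer: 36

Derivation:
Slide up:
col 0: [16, 0, 16, 8] -> [32, 8, 0, 0]  score +32 (running 32)
col 1: [64, 2, 0, 4] -> [64, 2, 4, 0]  score +0 (running 32)
col 2: [32, 16, 2, 8] -> [32, 16, 2, 8]  score +0 (running 32)
col 3: [2, 32, 2, 2] -> [2, 32, 4, 0]  score +4 (running 36)
Board after move:
32 64 32  2
 8  2 16 32
 0  4  2  4
 0  0  8  0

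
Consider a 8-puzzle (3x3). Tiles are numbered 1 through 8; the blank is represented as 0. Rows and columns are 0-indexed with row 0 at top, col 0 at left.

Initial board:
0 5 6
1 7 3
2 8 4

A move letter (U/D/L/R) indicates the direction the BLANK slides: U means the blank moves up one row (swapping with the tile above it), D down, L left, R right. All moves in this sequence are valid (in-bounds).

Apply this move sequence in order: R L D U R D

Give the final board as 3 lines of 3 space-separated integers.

After move 1 (R):
5 0 6
1 7 3
2 8 4

After move 2 (L):
0 5 6
1 7 3
2 8 4

After move 3 (D):
1 5 6
0 7 3
2 8 4

After move 4 (U):
0 5 6
1 7 3
2 8 4

After move 5 (R):
5 0 6
1 7 3
2 8 4

After move 6 (D):
5 7 6
1 0 3
2 8 4

Answer: 5 7 6
1 0 3
2 8 4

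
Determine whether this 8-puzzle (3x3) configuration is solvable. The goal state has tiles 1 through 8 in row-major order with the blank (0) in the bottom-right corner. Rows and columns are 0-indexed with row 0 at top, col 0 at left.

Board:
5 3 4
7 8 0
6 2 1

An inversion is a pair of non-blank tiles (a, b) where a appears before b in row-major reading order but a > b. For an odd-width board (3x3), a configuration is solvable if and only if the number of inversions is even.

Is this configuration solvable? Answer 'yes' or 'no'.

Answer: no

Derivation:
Inversions (pairs i<j in row-major order where tile[i] > tile[j] > 0): 17
17 is odd, so the puzzle is not solvable.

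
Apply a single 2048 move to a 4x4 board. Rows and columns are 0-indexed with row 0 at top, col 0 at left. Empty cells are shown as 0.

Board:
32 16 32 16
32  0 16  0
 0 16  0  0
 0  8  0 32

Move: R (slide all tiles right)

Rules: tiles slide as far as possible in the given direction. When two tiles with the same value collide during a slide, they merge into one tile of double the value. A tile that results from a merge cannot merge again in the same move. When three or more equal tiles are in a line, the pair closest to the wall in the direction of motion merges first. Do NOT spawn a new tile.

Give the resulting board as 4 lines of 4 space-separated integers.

Answer: 32 16 32 16
 0  0 32 16
 0  0  0 16
 0  0  8 32

Derivation:
Slide right:
row 0: [32, 16, 32, 16] -> [32, 16, 32, 16]
row 1: [32, 0, 16, 0] -> [0, 0, 32, 16]
row 2: [0, 16, 0, 0] -> [0, 0, 0, 16]
row 3: [0, 8, 0, 32] -> [0, 0, 8, 32]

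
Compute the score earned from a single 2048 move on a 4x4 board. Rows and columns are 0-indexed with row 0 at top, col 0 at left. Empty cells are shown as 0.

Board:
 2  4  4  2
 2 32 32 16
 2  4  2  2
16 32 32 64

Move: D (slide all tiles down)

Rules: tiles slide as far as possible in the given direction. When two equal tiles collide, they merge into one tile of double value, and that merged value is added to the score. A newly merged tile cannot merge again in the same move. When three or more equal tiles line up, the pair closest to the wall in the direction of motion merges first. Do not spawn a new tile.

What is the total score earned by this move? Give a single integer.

Slide down:
col 0: [2, 2, 2, 16] -> [0, 2, 4, 16]  score +4 (running 4)
col 1: [4, 32, 4, 32] -> [4, 32, 4, 32]  score +0 (running 4)
col 2: [4, 32, 2, 32] -> [4, 32, 2, 32]  score +0 (running 4)
col 3: [2, 16, 2, 64] -> [2, 16, 2, 64]  score +0 (running 4)
Board after move:
 0  4  4  2
 2 32 32 16
 4  4  2  2
16 32 32 64

Answer: 4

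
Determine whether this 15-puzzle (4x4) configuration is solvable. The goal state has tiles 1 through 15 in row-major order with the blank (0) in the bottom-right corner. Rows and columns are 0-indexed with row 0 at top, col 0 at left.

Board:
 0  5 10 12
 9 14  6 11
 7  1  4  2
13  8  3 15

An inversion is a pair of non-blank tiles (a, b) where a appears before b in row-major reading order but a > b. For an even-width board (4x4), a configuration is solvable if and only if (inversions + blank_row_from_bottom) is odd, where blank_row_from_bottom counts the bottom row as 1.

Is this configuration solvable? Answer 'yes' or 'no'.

Answer: no

Derivation:
Inversions: 56
Blank is in row 0 (0-indexed from top), which is row 4 counting from the bottom (bottom = 1).
56 + 4 = 60, which is even, so the puzzle is not solvable.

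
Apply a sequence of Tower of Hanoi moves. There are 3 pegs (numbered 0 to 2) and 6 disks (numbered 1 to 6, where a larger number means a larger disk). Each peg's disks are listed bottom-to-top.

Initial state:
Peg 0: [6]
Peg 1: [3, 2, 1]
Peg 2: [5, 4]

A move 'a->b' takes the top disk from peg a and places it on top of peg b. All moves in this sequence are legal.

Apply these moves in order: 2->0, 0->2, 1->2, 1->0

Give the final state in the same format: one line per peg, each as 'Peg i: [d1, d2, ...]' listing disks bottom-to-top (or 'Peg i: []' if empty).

After move 1 (2->0):
Peg 0: [6, 4]
Peg 1: [3, 2, 1]
Peg 2: [5]

After move 2 (0->2):
Peg 0: [6]
Peg 1: [3, 2, 1]
Peg 2: [5, 4]

After move 3 (1->2):
Peg 0: [6]
Peg 1: [3, 2]
Peg 2: [5, 4, 1]

After move 4 (1->0):
Peg 0: [6, 2]
Peg 1: [3]
Peg 2: [5, 4, 1]

Answer: Peg 0: [6, 2]
Peg 1: [3]
Peg 2: [5, 4, 1]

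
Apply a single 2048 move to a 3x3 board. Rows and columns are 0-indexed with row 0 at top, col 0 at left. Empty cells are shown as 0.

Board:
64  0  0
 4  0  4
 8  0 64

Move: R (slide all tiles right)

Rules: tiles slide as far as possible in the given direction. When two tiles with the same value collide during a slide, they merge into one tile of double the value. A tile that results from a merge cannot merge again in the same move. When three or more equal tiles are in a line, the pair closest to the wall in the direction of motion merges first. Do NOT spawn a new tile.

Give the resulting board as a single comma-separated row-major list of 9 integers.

Slide right:
row 0: [64, 0, 0] -> [0, 0, 64]
row 1: [4, 0, 4] -> [0, 0, 8]
row 2: [8, 0, 64] -> [0, 8, 64]

Answer: 0, 0, 64, 0, 0, 8, 0, 8, 64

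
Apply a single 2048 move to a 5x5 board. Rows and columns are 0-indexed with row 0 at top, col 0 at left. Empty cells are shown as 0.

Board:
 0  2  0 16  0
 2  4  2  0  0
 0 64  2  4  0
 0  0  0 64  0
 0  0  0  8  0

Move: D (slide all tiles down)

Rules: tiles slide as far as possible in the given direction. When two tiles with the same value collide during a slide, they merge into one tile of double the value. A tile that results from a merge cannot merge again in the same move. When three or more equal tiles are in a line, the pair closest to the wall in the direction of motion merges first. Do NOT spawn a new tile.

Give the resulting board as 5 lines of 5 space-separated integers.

Answer:  0  0  0  0  0
 0  0  0 16  0
 0  2  0  4  0
 0  4  0 64  0
 2 64  4  8  0

Derivation:
Slide down:
col 0: [0, 2, 0, 0, 0] -> [0, 0, 0, 0, 2]
col 1: [2, 4, 64, 0, 0] -> [0, 0, 2, 4, 64]
col 2: [0, 2, 2, 0, 0] -> [0, 0, 0, 0, 4]
col 3: [16, 0, 4, 64, 8] -> [0, 16, 4, 64, 8]
col 4: [0, 0, 0, 0, 0] -> [0, 0, 0, 0, 0]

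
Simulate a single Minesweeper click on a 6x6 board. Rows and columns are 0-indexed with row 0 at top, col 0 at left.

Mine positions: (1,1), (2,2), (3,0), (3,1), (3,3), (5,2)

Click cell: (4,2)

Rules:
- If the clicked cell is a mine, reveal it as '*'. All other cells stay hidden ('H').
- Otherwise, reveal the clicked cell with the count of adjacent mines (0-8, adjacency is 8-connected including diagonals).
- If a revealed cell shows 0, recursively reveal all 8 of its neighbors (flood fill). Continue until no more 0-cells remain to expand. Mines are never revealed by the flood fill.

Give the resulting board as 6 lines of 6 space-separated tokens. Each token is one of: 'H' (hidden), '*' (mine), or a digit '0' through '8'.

H H H H H H
H H H H H H
H H H H H H
H H H H H H
H H 3 H H H
H H H H H H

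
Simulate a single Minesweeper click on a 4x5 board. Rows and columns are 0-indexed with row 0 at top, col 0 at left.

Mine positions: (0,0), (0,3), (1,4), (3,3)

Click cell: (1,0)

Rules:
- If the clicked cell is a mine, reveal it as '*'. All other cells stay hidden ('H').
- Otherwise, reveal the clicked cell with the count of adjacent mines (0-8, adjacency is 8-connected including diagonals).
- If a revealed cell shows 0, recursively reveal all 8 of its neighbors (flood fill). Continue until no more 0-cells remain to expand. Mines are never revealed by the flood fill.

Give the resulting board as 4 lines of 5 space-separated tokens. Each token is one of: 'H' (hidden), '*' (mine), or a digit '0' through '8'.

H H H H H
1 H H H H
H H H H H
H H H H H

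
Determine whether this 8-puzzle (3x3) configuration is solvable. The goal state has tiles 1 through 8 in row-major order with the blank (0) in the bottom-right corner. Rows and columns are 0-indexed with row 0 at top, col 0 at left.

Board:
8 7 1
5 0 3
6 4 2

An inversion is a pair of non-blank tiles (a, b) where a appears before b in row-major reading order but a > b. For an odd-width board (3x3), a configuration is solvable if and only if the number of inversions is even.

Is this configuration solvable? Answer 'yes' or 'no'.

Inversions (pairs i<j in row-major order where tile[i] > tile[j] > 0): 20
20 is even, so the puzzle is solvable.

Answer: yes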